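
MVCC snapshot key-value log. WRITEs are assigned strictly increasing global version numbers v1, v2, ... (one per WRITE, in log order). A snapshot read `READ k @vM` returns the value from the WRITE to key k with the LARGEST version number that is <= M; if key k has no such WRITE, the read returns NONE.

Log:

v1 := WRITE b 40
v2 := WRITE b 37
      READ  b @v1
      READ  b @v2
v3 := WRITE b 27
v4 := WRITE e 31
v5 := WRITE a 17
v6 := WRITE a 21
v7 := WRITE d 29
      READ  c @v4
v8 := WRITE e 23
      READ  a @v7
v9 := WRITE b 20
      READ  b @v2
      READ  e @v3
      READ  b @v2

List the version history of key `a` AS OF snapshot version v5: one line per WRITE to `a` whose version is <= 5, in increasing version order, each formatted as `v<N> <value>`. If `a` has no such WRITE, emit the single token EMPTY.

Answer: v5 17

Derivation:
Scan writes for key=a with version <= 5:
  v1 WRITE b 40 -> skip
  v2 WRITE b 37 -> skip
  v3 WRITE b 27 -> skip
  v4 WRITE e 31 -> skip
  v5 WRITE a 17 -> keep
  v6 WRITE a 21 -> drop (> snap)
  v7 WRITE d 29 -> skip
  v8 WRITE e 23 -> skip
  v9 WRITE b 20 -> skip
Collected: [(5, 17)]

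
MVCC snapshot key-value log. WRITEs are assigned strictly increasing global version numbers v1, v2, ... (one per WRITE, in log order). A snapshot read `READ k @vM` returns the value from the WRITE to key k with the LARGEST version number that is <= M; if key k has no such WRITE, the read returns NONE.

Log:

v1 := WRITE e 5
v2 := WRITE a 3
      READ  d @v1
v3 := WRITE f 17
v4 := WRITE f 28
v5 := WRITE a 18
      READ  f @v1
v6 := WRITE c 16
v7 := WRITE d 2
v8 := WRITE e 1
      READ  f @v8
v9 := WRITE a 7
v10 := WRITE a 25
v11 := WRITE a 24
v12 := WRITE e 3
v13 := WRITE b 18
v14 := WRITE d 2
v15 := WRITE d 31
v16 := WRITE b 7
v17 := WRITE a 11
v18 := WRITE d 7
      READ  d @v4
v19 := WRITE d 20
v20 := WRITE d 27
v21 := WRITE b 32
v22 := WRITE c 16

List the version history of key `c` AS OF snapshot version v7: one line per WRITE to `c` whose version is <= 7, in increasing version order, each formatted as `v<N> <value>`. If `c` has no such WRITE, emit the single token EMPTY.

Answer: v6 16

Derivation:
Scan writes for key=c with version <= 7:
  v1 WRITE e 5 -> skip
  v2 WRITE a 3 -> skip
  v3 WRITE f 17 -> skip
  v4 WRITE f 28 -> skip
  v5 WRITE a 18 -> skip
  v6 WRITE c 16 -> keep
  v7 WRITE d 2 -> skip
  v8 WRITE e 1 -> skip
  v9 WRITE a 7 -> skip
  v10 WRITE a 25 -> skip
  v11 WRITE a 24 -> skip
  v12 WRITE e 3 -> skip
  v13 WRITE b 18 -> skip
  v14 WRITE d 2 -> skip
  v15 WRITE d 31 -> skip
  v16 WRITE b 7 -> skip
  v17 WRITE a 11 -> skip
  v18 WRITE d 7 -> skip
  v19 WRITE d 20 -> skip
  v20 WRITE d 27 -> skip
  v21 WRITE b 32 -> skip
  v22 WRITE c 16 -> drop (> snap)
Collected: [(6, 16)]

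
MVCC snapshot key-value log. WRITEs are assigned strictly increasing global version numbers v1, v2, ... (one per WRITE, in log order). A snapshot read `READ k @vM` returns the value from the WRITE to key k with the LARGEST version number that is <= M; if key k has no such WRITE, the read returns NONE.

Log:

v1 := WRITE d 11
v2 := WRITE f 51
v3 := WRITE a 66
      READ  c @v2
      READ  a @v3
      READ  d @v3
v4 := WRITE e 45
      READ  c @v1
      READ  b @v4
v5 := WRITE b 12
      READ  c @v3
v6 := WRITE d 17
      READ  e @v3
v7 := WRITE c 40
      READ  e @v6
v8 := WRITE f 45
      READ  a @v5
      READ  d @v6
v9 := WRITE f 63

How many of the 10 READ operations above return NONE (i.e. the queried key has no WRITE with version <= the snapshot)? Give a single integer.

v1: WRITE d=11  (d history now [(1, 11)])
v2: WRITE f=51  (f history now [(2, 51)])
v3: WRITE a=66  (a history now [(3, 66)])
READ c @v2: history=[] -> no version <= 2 -> NONE
READ a @v3: history=[(3, 66)] -> pick v3 -> 66
READ d @v3: history=[(1, 11)] -> pick v1 -> 11
v4: WRITE e=45  (e history now [(4, 45)])
READ c @v1: history=[] -> no version <= 1 -> NONE
READ b @v4: history=[] -> no version <= 4 -> NONE
v5: WRITE b=12  (b history now [(5, 12)])
READ c @v3: history=[] -> no version <= 3 -> NONE
v6: WRITE d=17  (d history now [(1, 11), (6, 17)])
READ e @v3: history=[(4, 45)] -> no version <= 3 -> NONE
v7: WRITE c=40  (c history now [(7, 40)])
READ e @v6: history=[(4, 45)] -> pick v4 -> 45
v8: WRITE f=45  (f history now [(2, 51), (8, 45)])
READ a @v5: history=[(3, 66)] -> pick v3 -> 66
READ d @v6: history=[(1, 11), (6, 17)] -> pick v6 -> 17
v9: WRITE f=63  (f history now [(2, 51), (8, 45), (9, 63)])
Read results in order: ['NONE', '66', '11', 'NONE', 'NONE', 'NONE', 'NONE', '45', '66', '17']
NONE count = 5

Answer: 5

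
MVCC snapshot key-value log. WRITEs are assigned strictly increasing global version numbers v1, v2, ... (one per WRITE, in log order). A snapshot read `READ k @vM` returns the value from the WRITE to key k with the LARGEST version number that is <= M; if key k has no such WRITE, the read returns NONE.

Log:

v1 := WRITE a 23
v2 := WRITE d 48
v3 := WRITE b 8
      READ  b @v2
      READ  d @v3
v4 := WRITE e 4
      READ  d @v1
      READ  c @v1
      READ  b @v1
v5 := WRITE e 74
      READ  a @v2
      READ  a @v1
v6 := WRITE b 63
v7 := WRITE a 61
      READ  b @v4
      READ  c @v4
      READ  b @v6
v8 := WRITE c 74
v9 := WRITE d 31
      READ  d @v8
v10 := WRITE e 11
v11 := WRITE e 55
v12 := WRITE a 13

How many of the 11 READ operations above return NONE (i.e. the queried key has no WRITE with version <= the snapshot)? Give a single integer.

Answer: 5

Derivation:
v1: WRITE a=23  (a history now [(1, 23)])
v2: WRITE d=48  (d history now [(2, 48)])
v3: WRITE b=8  (b history now [(3, 8)])
READ b @v2: history=[(3, 8)] -> no version <= 2 -> NONE
READ d @v3: history=[(2, 48)] -> pick v2 -> 48
v4: WRITE e=4  (e history now [(4, 4)])
READ d @v1: history=[(2, 48)] -> no version <= 1 -> NONE
READ c @v1: history=[] -> no version <= 1 -> NONE
READ b @v1: history=[(3, 8)] -> no version <= 1 -> NONE
v5: WRITE e=74  (e history now [(4, 4), (5, 74)])
READ a @v2: history=[(1, 23)] -> pick v1 -> 23
READ a @v1: history=[(1, 23)] -> pick v1 -> 23
v6: WRITE b=63  (b history now [(3, 8), (6, 63)])
v7: WRITE a=61  (a history now [(1, 23), (7, 61)])
READ b @v4: history=[(3, 8), (6, 63)] -> pick v3 -> 8
READ c @v4: history=[] -> no version <= 4 -> NONE
READ b @v6: history=[(3, 8), (6, 63)] -> pick v6 -> 63
v8: WRITE c=74  (c history now [(8, 74)])
v9: WRITE d=31  (d history now [(2, 48), (9, 31)])
READ d @v8: history=[(2, 48), (9, 31)] -> pick v2 -> 48
v10: WRITE e=11  (e history now [(4, 4), (5, 74), (10, 11)])
v11: WRITE e=55  (e history now [(4, 4), (5, 74), (10, 11), (11, 55)])
v12: WRITE a=13  (a history now [(1, 23), (7, 61), (12, 13)])
Read results in order: ['NONE', '48', 'NONE', 'NONE', 'NONE', '23', '23', '8', 'NONE', '63', '48']
NONE count = 5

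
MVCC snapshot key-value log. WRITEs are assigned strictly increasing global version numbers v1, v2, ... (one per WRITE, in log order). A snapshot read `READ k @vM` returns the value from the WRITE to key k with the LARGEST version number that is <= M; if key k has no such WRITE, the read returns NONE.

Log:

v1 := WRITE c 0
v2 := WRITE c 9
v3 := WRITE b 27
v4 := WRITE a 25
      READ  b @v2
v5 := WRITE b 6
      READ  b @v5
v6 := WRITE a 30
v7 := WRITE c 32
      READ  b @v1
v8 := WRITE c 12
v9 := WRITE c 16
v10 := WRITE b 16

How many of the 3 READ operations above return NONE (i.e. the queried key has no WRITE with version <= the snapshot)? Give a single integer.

v1: WRITE c=0  (c history now [(1, 0)])
v2: WRITE c=9  (c history now [(1, 0), (2, 9)])
v3: WRITE b=27  (b history now [(3, 27)])
v4: WRITE a=25  (a history now [(4, 25)])
READ b @v2: history=[(3, 27)] -> no version <= 2 -> NONE
v5: WRITE b=6  (b history now [(3, 27), (5, 6)])
READ b @v5: history=[(3, 27), (5, 6)] -> pick v5 -> 6
v6: WRITE a=30  (a history now [(4, 25), (6, 30)])
v7: WRITE c=32  (c history now [(1, 0), (2, 9), (7, 32)])
READ b @v1: history=[(3, 27), (5, 6)] -> no version <= 1 -> NONE
v8: WRITE c=12  (c history now [(1, 0), (2, 9), (7, 32), (8, 12)])
v9: WRITE c=16  (c history now [(1, 0), (2, 9), (7, 32), (8, 12), (9, 16)])
v10: WRITE b=16  (b history now [(3, 27), (5, 6), (10, 16)])
Read results in order: ['NONE', '6', 'NONE']
NONE count = 2

Answer: 2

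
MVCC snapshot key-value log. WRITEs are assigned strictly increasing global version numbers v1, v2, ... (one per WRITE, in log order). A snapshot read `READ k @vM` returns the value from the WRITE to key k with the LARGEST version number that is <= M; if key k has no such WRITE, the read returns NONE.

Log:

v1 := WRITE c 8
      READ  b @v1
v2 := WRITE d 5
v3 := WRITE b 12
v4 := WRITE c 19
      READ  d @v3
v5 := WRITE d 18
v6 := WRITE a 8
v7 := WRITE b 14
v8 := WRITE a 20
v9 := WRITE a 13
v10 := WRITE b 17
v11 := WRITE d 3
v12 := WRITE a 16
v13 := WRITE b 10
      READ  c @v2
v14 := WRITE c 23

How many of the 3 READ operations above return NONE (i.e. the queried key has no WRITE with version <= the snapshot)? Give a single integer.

Answer: 1

Derivation:
v1: WRITE c=8  (c history now [(1, 8)])
READ b @v1: history=[] -> no version <= 1 -> NONE
v2: WRITE d=5  (d history now [(2, 5)])
v3: WRITE b=12  (b history now [(3, 12)])
v4: WRITE c=19  (c history now [(1, 8), (4, 19)])
READ d @v3: history=[(2, 5)] -> pick v2 -> 5
v5: WRITE d=18  (d history now [(2, 5), (5, 18)])
v6: WRITE a=8  (a history now [(6, 8)])
v7: WRITE b=14  (b history now [(3, 12), (7, 14)])
v8: WRITE a=20  (a history now [(6, 8), (8, 20)])
v9: WRITE a=13  (a history now [(6, 8), (8, 20), (9, 13)])
v10: WRITE b=17  (b history now [(3, 12), (7, 14), (10, 17)])
v11: WRITE d=3  (d history now [(2, 5), (5, 18), (11, 3)])
v12: WRITE a=16  (a history now [(6, 8), (8, 20), (9, 13), (12, 16)])
v13: WRITE b=10  (b history now [(3, 12), (7, 14), (10, 17), (13, 10)])
READ c @v2: history=[(1, 8), (4, 19)] -> pick v1 -> 8
v14: WRITE c=23  (c history now [(1, 8), (4, 19), (14, 23)])
Read results in order: ['NONE', '5', '8']
NONE count = 1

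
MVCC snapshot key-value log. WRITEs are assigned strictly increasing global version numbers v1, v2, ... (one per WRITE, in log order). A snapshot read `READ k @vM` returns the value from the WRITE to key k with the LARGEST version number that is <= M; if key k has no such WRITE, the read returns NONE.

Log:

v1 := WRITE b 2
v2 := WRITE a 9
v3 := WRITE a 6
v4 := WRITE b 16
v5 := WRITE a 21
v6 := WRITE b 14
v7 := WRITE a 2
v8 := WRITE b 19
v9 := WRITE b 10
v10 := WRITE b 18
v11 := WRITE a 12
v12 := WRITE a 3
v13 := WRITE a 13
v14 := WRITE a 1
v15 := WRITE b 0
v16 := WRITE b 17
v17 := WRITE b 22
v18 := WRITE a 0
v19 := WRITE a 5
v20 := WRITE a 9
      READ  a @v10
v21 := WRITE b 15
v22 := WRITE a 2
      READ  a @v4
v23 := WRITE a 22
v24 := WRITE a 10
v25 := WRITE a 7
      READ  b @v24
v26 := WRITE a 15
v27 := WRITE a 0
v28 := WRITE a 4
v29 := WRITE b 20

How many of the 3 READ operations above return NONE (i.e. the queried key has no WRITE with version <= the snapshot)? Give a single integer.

v1: WRITE b=2  (b history now [(1, 2)])
v2: WRITE a=9  (a history now [(2, 9)])
v3: WRITE a=6  (a history now [(2, 9), (3, 6)])
v4: WRITE b=16  (b history now [(1, 2), (4, 16)])
v5: WRITE a=21  (a history now [(2, 9), (3, 6), (5, 21)])
v6: WRITE b=14  (b history now [(1, 2), (4, 16), (6, 14)])
v7: WRITE a=2  (a history now [(2, 9), (3, 6), (5, 21), (7, 2)])
v8: WRITE b=19  (b history now [(1, 2), (4, 16), (6, 14), (8, 19)])
v9: WRITE b=10  (b history now [(1, 2), (4, 16), (6, 14), (8, 19), (9, 10)])
v10: WRITE b=18  (b history now [(1, 2), (4, 16), (6, 14), (8, 19), (9, 10), (10, 18)])
v11: WRITE a=12  (a history now [(2, 9), (3, 6), (5, 21), (7, 2), (11, 12)])
v12: WRITE a=3  (a history now [(2, 9), (3, 6), (5, 21), (7, 2), (11, 12), (12, 3)])
v13: WRITE a=13  (a history now [(2, 9), (3, 6), (5, 21), (7, 2), (11, 12), (12, 3), (13, 13)])
v14: WRITE a=1  (a history now [(2, 9), (3, 6), (5, 21), (7, 2), (11, 12), (12, 3), (13, 13), (14, 1)])
v15: WRITE b=0  (b history now [(1, 2), (4, 16), (6, 14), (8, 19), (9, 10), (10, 18), (15, 0)])
v16: WRITE b=17  (b history now [(1, 2), (4, 16), (6, 14), (8, 19), (9, 10), (10, 18), (15, 0), (16, 17)])
v17: WRITE b=22  (b history now [(1, 2), (4, 16), (6, 14), (8, 19), (9, 10), (10, 18), (15, 0), (16, 17), (17, 22)])
v18: WRITE a=0  (a history now [(2, 9), (3, 6), (5, 21), (7, 2), (11, 12), (12, 3), (13, 13), (14, 1), (18, 0)])
v19: WRITE a=5  (a history now [(2, 9), (3, 6), (5, 21), (7, 2), (11, 12), (12, 3), (13, 13), (14, 1), (18, 0), (19, 5)])
v20: WRITE a=9  (a history now [(2, 9), (3, 6), (5, 21), (7, 2), (11, 12), (12, 3), (13, 13), (14, 1), (18, 0), (19, 5), (20, 9)])
READ a @v10: history=[(2, 9), (3, 6), (5, 21), (7, 2), (11, 12), (12, 3), (13, 13), (14, 1), (18, 0), (19, 5), (20, 9)] -> pick v7 -> 2
v21: WRITE b=15  (b history now [(1, 2), (4, 16), (6, 14), (8, 19), (9, 10), (10, 18), (15, 0), (16, 17), (17, 22), (21, 15)])
v22: WRITE a=2  (a history now [(2, 9), (3, 6), (5, 21), (7, 2), (11, 12), (12, 3), (13, 13), (14, 1), (18, 0), (19, 5), (20, 9), (22, 2)])
READ a @v4: history=[(2, 9), (3, 6), (5, 21), (7, 2), (11, 12), (12, 3), (13, 13), (14, 1), (18, 0), (19, 5), (20, 9), (22, 2)] -> pick v3 -> 6
v23: WRITE a=22  (a history now [(2, 9), (3, 6), (5, 21), (7, 2), (11, 12), (12, 3), (13, 13), (14, 1), (18, 0), (19, 5), (20, 9), (22, 2), (23, 22)])
v24: WRITE a=10  (a history now [(2, 9), (3, 6), (5, 21), (7, 2), (11, 12), (12, 3), (13, 13), (14, 1), (18, 0), (19, 5), (20, 9), (22, 2), (23, 22), (24, 10)])
v25: WRITE a=7  (a history now [(2, 9), (3, 6), (5, 21), (7, 2), (11, 12), (12, 3), (13, 13), (14, 1), (18, 0), (19, 5), (20, 9), (22, 2), (23, 22), (24, 10), (25, 7)])
READ b @v24: history=[(1, 2), (4, 16), (6, 14), (8, 19), (9, 10), (10, 18), (15, 0), (16, 17), (17, 22), (21, 15)] -> pick v21 -> 15
v26: WRITE a=15  (a history now [(2, 9), (3, 6), (5, 21), (7, 2), (11, 12), (12, 3), (13, 13), (14, 1), (18, 0), (19, 5), (20, 9), (22, 2), (23, 22), (24, 10), (25, 7), (26, 15)])
v27: WRITE a=0  (a history now [(2, 9), (3, 6), (5, 21), (7, 2), (11, 12), (12, 3), (13, 13), (14, 1), (18, 0), (19, 5), (20, 9), (22, 2), (23, 22), (24, 10), (25, 7), (26, 15), (27, 0)])
v28: WRITE a=4  (a history now [(2, 9), (3, 6), (5, 21), (7, 2), (11, 12), (12, 3), (13, 13), (14, 1), (18, 0), (19, 5), (20, 9), (22, 2), (23, 22), (24, 10), (25, 7), (26, 15), (27, 0), (28, 4)])
v29: WRITE b=20  (b history now [(1, 2), (4, 16), (6, 14), (8, 19), (9, 10), (10, 18), (15, 0), (16, 17), (17, 22), (21, 15), (29, 20)])
Read results in order: ['2', '6', '15']
NONE count = 0

Answer: 0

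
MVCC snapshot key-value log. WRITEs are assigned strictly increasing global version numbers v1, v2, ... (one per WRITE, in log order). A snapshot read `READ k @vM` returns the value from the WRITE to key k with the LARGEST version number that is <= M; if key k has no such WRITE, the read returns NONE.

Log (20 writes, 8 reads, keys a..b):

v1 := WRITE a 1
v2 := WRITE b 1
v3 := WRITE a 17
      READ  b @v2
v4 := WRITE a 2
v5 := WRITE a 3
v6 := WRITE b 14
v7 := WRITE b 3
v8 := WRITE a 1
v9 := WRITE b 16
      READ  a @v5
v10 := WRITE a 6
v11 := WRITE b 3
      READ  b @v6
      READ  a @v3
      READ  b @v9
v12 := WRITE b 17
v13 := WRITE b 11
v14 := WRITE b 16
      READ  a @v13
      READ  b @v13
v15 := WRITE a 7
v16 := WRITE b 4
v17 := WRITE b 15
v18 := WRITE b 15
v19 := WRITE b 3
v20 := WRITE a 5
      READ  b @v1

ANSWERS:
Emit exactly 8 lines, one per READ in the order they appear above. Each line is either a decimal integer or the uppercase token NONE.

v1: WRITE a=1  (a history now [(1, 1)])
v2: WRITE b=1  (b history now [(2, 1)])
v3: WRITE a=17  (a history now [(1, 1), (3, 17)])
READ b @v2: history=[(2, 1)] -> pick v2 -> 1
v4: WRITE a=2  (a history now [(1, 1), (3, 17), (4, 2)])
v5: WRITE a=3  (a history now [(1, 1), (3, 17), (4, 2), (5, 3)])
v6: WRITE b=14  (b history now [(2, 1), (6, 14)])
v7: WRITE b=3  (b history now [(2, 1), (6, 14), (7, 3)])
v8: WRITE a=1  (a history now [(1, 1), (3, 17), (4, 2), (5, 3), (8, 1)])
v9: WRITE b=16  (b history now [(2, 1), (6, 14), (7, 3), (9, 16)])
READ a @v5: history=[(1, 1), (3, 17), (4, 2), (5, 3), (8, 1)] -> pick v5 -> 3
v10: WRITE a=6  (a history now [(1, 1), (3, 17), (4, 2), (5, 3), (8, 1), (10, 6)])
v11: WRITE b=3  (b history now [(2, 1), (6, 14), (7, 3), (9, 16), (11, 3)])
READ b @v6: history=[(2, 1), (6, 14), (7, 3), (9, 16), (11, 3)] -> pick v6 -> 14
READ a @v3: history=[(1, 1), (3, 17), (4, 2), (5, 3), (8, 1), (10, 6)] -> pick v3 -> 17
READ b @v9: history=[(2, 1), (6, 14), (7, 3), (9, 16), (11, 3)] -> pick v9 -> 16
v12: WRITE b=17  (b history now [(2, 1), (6, 14), (7, 3), (9, 16), (11, 3), (12, 17)])
v13: WRITE b=11  (b history now [(2, 1), (6, 14), (7, 3), (9, 16), (11, 3), (12, 17), (13, 11)])
v14: WRITE b=16  (b history now [(2, 1), (6, 14), (7, 3), (9, 16), (11, 3), (12, 17), (13, 11), (14, 16)])
READ a @v13: history=[(1, 1), (3, 17), (4, 2), (5, 3), (8, 1), (10, 6)] -> pick v10 -> 6
READ b @v13: history=[(2, 1), (6, 14), (7, 3), (9, 16), (11, 3), (12, 17), (13, 11), (14, 16)] -> pick v13 -> 11
v15: WRITE a=7  (a history now [(1, 1), (3, 17), (4, 2), (5, 3), (8, 1), (10, 6), (15, 7)])
v16: WRITE b=4  (b history now [(2, 1), (6, 14), (7, 3), (9, 16), (11, 3), (12, 17), (13, 11), (14, 16), (16, 4)])
v17: WRITE b=15  (b history now [(2, 1), (6, 14), (7, 3), (9, 16), (11, 3), (12, 17), (13, 11), (14, 16), (16, 4), (17, 15)])
v18: WRITE b=15  (b history now [(2, 1), (6, 14), (7, 3), (9, 16), (11, 3), (12, 17), (13, 11), (14, 16), (16, 4), (17, 15), (18, 15)])
v19: WRITE b=3  (b history now [(2, 1), (6, 14), (7, 3), (9, 16), (11, 3), (12, 17), (13, 11), (14, 16), (16, 4), (17, 15), (18, 15), (19, 3)])
v20: WRITE a=5  (a history now [(1, 1), (3, 17), (4, 2), (5, 3), (8, 1), (10, 6), (15, 7), (20, 5)])
READ b @v1: history=[(2, 1), (6, 14), (7, 3), (9, 16), (11, 3), (12, 17), (13, 11), (14, 16), (16, 4), (17, 15), (18, 15), (19, 3)] -> no version <= 1 -> NONE

Answer: 1
3
14
17
16
6
11
NONE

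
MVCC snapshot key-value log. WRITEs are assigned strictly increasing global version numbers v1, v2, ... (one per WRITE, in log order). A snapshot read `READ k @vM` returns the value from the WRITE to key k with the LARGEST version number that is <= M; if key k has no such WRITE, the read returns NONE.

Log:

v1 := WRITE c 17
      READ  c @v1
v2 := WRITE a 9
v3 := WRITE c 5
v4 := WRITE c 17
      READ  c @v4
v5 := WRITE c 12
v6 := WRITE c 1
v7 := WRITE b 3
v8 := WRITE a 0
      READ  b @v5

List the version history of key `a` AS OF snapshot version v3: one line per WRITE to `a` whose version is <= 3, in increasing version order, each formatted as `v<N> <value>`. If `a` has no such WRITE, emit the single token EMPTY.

Scan writes for key=a with version <= 3:
  v1 WRITE c 17 -> skip
  v2 WRITE a 9 -> keep
  v3 WRITE c 5 -> skip
  v4 WRITE c 17 -> skip
  v5 WRITE c 12 -> skip
  v6 WRITE c 1 -> skip
  v7 WRITE b 3 -> skip
  v8 WRITE a 0 -> drop (> snap)
Collected: [(2, 9)]

Answer: v2 9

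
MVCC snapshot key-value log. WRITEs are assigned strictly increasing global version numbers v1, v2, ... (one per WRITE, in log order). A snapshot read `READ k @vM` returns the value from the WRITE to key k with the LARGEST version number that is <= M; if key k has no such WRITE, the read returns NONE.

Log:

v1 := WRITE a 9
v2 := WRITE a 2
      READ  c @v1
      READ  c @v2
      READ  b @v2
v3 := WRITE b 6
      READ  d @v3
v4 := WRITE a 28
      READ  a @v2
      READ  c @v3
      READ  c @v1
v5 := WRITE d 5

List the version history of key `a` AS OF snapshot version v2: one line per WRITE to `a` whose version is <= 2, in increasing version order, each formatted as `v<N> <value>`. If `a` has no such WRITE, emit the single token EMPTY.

Answer: v1 9
v2 2

Derivation:
Scan writes for key=a with version <= 2:
  v1 WRITE a 9 -> keep
  v2 WRITE a 2 -> keep
  v3 WRITE b 6 -> skip
  v4 WRITE a 28 -> drop (> snap)
  v5 WRITE d 5 -> skip
Collected: [(1, 9), (2, 2)]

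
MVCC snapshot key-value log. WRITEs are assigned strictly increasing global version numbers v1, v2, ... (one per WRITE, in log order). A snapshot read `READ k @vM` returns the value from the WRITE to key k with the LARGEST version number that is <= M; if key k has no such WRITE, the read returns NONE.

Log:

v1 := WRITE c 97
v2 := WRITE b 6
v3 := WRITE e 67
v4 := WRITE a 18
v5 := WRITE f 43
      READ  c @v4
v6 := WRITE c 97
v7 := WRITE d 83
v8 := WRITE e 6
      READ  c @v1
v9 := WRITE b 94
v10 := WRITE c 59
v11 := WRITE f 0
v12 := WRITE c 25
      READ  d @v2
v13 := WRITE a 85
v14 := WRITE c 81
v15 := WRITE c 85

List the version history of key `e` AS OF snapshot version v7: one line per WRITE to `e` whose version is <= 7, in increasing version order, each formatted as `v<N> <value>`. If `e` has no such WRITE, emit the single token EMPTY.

Answer: v3 67

Derivation:
Scan writes for key=e with version <= 7:
  v1 WRITE c 97 -> skip
  v2 WRITE b 6 -> skip
  v3 WRITE e 67 -> keep
  v4 WRITE a 18 -> skip
  v5 WRITE f 43 -> skip
  v6 WRITE c 97 -> skip
  v7 WRITE d 83 -> skip
  v8 WRITE e 6 -> drop (> snap)
  v9 WRITE b 94 -> skip
  v10 WRITE c 59 -> skip
  v11 WRITE f 0 -> skip
  v12 WRITE c 25 -> skip
  v13 WRITE a 85 -> skip
  v14 WRITE c 81 -> skip
  v15 WRITE c 85 -> skip
Collected: [(3, 67)]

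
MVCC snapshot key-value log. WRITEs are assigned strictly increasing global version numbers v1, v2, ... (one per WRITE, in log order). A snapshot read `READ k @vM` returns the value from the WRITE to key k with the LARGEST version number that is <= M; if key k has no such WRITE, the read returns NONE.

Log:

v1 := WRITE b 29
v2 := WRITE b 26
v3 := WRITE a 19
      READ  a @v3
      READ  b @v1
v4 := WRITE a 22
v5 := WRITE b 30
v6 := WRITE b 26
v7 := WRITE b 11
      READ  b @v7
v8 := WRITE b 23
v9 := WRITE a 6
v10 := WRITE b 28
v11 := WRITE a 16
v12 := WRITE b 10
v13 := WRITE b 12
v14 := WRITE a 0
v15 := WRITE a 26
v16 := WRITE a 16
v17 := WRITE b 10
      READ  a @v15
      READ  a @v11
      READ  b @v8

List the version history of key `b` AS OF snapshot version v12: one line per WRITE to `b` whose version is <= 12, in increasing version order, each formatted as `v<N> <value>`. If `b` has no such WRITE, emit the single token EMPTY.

Scan writes for key=b with version <= 12:
  v1 WRITE b 29 -> keep
  v2 WRITE b 26 -> keep
  v3 WRITE a 19 -> skip
  v4 WRITE a 22 -> skip
  v5 WRITE b 30 -> keep
  v6 WRITE b 26 -> keep
  v7 WRITE b 11 -> keep
  v8 WRITE b 23 -> keep
  v9 WRITE a 6 -> skip
  v10 WRITE b 28 -> keep
  v11 WRITE a 16 -> skip
  v12 WRITE b 10 -> keep
  v13 WRITE b 12 -> drop (> snap)
  v14 WRITE a 0 -> skip
  v15 WRITE a 26 -> skip
  v16 WRITE a 16 -> skip
  v17 WRITE b 10 -> drop (> snap)
Collected: [(1, 29), (2, 26), (5, 30), (6, 26), (7, 11), (8, 23), (10, 28), (12, 10)]

Answer: v1 29
v2 26
v5 30
v6 26
v7 11
v8 23
v10 28
v12 10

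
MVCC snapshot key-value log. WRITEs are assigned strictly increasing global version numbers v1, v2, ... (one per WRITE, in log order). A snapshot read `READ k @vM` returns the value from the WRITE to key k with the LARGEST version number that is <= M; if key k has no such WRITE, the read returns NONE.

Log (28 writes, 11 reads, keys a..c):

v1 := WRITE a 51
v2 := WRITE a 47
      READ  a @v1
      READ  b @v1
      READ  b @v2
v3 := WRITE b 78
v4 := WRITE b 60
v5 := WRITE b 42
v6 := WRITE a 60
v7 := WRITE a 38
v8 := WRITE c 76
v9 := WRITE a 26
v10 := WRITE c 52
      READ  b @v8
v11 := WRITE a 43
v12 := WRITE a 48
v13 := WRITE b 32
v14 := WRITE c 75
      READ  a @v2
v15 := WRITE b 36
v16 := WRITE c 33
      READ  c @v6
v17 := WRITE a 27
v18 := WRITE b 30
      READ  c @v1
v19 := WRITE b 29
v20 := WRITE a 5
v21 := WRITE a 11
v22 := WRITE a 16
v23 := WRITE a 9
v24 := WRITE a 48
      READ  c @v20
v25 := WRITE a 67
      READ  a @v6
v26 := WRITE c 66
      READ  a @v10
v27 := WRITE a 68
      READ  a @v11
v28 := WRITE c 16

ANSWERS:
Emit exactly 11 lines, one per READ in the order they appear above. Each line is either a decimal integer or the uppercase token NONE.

Answer: 51
NONE
NONE
42
47
NONE
NONE
33
60
26
43

Derivation:
v1: WRITE a=51  (a history now [(1, 51)])
v2: WRITE a=47  (a history now [(1, 51), (2, 47)])
READ a @v1: history=[(1, 51), (2, 47)] -> pick v1 -> 51
READ b @v1: history=[] -> no version <= 1 -> NONE
READ b @v2: history=[] -> no version <= 2 -> NONE
v3: WRITE b=78  (b history now [(3, 78)])
v4: WRITE b=60  (b history now [(3, 78), (4, 60)])
v5: WRITE b=42  (b history now [(3, 78), (4, 60), (5, 42)])
v6: WRITE a=60  (a history now [(1, 51), (2, 47), (6, 60)])
v7: WRITE a=38  (a history now [(1, 51), (2, 47), (6, 60), (7, 38)])
v8: WRITE c=76  (c history now [(8, 76)])
v9: WRITE a=26  (a history now [(1, 51), (2, 47), (6, 60), (7, 38), (9, 26)])
v10: WRITE c=52  (c history now [(8, 76), (10, 52)])
READ b @v8: history=[(3, 78), (4, 60), (5, 42)] -> pick v5 -> 42
v11: WRITE a=43  (a history now [(1, 51), (2, 47), (6, 60), (7, 38), (9, 26), (11, 43)])
v12: WRITE a=48  (a history now [(1, 51), (2, 47), (6, 60), (7, 38), (9, 26), (11, 43), (12, 48)])
v13: WRITE b=32  (b history now [(3, 78), (4, 60), (5, 42), (13, 32)])
v14: WRITE c=75  (c history now [(8, 76), (10, 52), (14, 75)])
READ a @v2: history=[(1, 51), (2, 47), (6, 60), (7, 38), (9, 26), (11, 43), (12, 48)] -> pick v2 -> 47
v15: WRITE b=36  (b history now [(3, 78), (4, 60), (5, 42), (13, 32), (15, 36)])
v16: WRITE c=33  (c history now [(8, 76), (10, 52), (14, 75), (16, 33)])
READ c @v6: history=[(8, 76), (10, 52), (14, 75), (16, 33)] -> no version <= 6 -> NONE
v17: WRITE a=27  (a history now [(1, 51), (2, 47), (6, 60), (7, 38), (9, 26), (11, 43), (12, 48), (17, 27)])
v18: WRITE b=30  (b history now [(3, 78), (4, 60), (5, 42), (13, 32), (15, 36), (18, 30)])
READ c @v1: history=[(8, 76), (10, 52), (14, 75), (16, 33)] -> no version <= 1 -> NONE
v19: WRITE b=29  (b history now [(3, 78), (4, 60), (5, 42), (13, 32), (15, 36), (18, 30), (19, 29)])
v20: WRITE a=5  (a history now [(1, 51), (2, 47), (6, 60), (7, 38), (9, 26), (11, 43), (12, 48), (17, 27), (20, 5)])
v21: WRITE a=11  (a history now [(1, 51), (2, 47), (6, 60), (7, 38), (9, 26), (11, 43), (12, 48), (17, 27), (20, 5), (21, 11)])
v22: WRITE a=16  (a history now [(1, 51), (2, 47), (6, 60), (7, 38), (9, 26), (11, 43), (12, 48), (17, 27), (20, 5), (21, 11), (22, 16)])
v23: WRITE a=9  (a history now [(1, 51), (2, 47), (6, 60), (7, 38), (9, 26), (11, 43), (12, 48), (17, 27), (20, 5), (21, 11), (22, 16), (23, 9)])
v24: WRITE a=48  (a history now [(1, 51), (2, 47), (6, 60), (7, 38), (9, 26), (11, 43), (12, 48), (17, 27), (20, 5), (21, 11), (22, 16), (23, 9), (24, 48)])
READ c @v20: history=[(8, 76), (10, 52), (14, 75), (16, 33)] -> pick v16 -> 33
v25: WRITE a=67  (a history now [(1, 51), (2, 47), (6, 60), (7, 38), (9, 26), (11, 43), (12, 48), (17, 27), (20, 5), (21, 11), (22, 16), (23, 9), (24, 48), (25, 67)])
READ a @v6: history=[(1, 51), (2, 47), (6, 60), (7, 38), (9, 26), (11, 43), (12, 48), (17, 27), (20, 5), (21, 11), (22, 16), (23, 9), (24, 48), (25, 67)] -> pick v6 -> 60
v26: WRITE c=66  (c history now [(8, 76), (10, 52), (14, 75), (16, 33), (26, 66)])
READ a @v10: history=[(1, 51), (2, 47), (6, 60), (7, 38), (9, 26), (11, 43), (12, 48), (17, 27), (20, 5), (21, 11), (22, 16), (23, 9), (24, 48), (25, 67)] -> pick v9 -> 26
v27: WRITE a=68  (a history now [(1, 51), (2, 47), (6, 60), (7, 38), (9, 26), (11, 43), (12, 48), (17, 27), (20, 5), (21, 11), (22, 16), (23, 9), (24, 48), (25, 67), (27, 68)])
READ a @v11: history=[(1, 51), (2, 47), (6, 60), (7, 38), (9, 26), (11, 43), (12, 48), (17, 27), (20, 5), (21, 11), (22, 16), (23, 9), (24, 48), (25, 67), (27, 68)] -> pick v11 -> 43
v28: WRITE c=16  (c history now [(8, 76), (10, 52), (14, 75), (16, 33), (26, 66), (28, 16)])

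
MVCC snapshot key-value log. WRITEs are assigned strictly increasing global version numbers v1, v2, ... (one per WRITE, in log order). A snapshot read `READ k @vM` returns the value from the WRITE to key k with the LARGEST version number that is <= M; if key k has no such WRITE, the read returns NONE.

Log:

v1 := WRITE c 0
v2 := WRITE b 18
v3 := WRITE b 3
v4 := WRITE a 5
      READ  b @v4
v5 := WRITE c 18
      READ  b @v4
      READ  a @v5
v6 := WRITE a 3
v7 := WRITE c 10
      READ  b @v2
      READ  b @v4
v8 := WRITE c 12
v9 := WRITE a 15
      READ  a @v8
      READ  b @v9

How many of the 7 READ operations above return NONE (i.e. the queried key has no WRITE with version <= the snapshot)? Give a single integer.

Answer: 0

Derivation:
v1: WRITE c=0  (c history now [(1, 0)])
v2: WRITE b=18  (b history now [(2, 18)])
v3: WRITE b=3  (b history now [(2, 18), (3, 3)])
v4: WRITE a=5  (a history now [(4, 5)])
READ b @v4: history=[(2, 18), (3, 3)] -> pick v3 -> 3
v5: WRITE c=18  (c history now [(1, 0), (5, 18)])
READ b @v4: history=[(2, 18), (3, 3)] -> pick v3 -> 3
READ a @v5: history=[(4, 5)] -> pick v4 -> 5
v6: WRITE a=3  (a history now [(4, 5), (6, 3)])
v7: WRITE c=10  (c history now [(1, 0), (5, 18), (7, 10)])
READ b @v2: history=[(2, 18), (3, 3)] -> pick v2 -> 18
READ b @v4: history=[(2, 18), (3, 3)] -> pick v3 -> 3
v8: WRITE c=12  (c history now [(1, 0), (5, 18), (7, 10), (8, 12)])
v9: WRITE a=15  (a history now [(4, 5), (6, 3), (9, 15)])
READ a @v8: history=[(4, 5), (6, 3), (9, 15)] -> pick v6 -> 3
READ b @v9: history=[(2, 18), (3, 3)] -> pick v3 -> 3
Read results in order: ['3', '3', '5', '18', '3', '3', '3']
NONE count = 0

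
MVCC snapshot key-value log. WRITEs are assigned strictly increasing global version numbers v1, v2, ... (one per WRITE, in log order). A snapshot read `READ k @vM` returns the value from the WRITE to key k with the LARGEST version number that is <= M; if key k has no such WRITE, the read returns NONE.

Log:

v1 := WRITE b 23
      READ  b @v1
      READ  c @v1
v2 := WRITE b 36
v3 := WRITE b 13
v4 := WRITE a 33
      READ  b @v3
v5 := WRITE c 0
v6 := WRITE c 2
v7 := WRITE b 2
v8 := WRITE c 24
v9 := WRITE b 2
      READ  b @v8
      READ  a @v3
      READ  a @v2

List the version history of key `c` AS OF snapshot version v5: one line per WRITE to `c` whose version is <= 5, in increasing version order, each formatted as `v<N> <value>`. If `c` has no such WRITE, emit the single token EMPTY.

Answer: v5 0

Derivation:
Scan writes for key=c with version <= 5:
  v1 WRITE b 23 -> skip
  v2 WRITE b 36 -> skip
  v3 WRITE b 13 -> skip
  v4 WRITE a 33 -> skip
  v5 WRITE c 0 -> keep
  v6 WRITE c 2 -> drop (> snap)
  v7 WRITE b 2 -> skip
  v8 WRITE c 24 -> drop (> snap)
  v9 WRITE b 2 -> skip
Collected: [(5, 0)]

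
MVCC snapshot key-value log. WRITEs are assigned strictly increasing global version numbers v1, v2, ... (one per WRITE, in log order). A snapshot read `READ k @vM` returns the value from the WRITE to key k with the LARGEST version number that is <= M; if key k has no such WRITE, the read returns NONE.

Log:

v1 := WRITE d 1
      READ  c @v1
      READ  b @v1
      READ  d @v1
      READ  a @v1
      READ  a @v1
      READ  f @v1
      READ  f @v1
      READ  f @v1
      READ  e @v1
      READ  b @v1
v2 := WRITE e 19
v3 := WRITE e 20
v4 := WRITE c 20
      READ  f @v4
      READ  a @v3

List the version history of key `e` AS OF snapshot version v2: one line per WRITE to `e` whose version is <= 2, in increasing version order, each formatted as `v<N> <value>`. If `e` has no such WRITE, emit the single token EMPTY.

Scan writes for key=e with version <= 2:
  v1 WRITE d 1 -> skip
  v2 WRITE e 19 -> keep
  v3 WRITE e 20 -> drop (> snap)
  v4 WRITE c 20 -> skip
Collected: [(2, 19)]

Answer: v2 19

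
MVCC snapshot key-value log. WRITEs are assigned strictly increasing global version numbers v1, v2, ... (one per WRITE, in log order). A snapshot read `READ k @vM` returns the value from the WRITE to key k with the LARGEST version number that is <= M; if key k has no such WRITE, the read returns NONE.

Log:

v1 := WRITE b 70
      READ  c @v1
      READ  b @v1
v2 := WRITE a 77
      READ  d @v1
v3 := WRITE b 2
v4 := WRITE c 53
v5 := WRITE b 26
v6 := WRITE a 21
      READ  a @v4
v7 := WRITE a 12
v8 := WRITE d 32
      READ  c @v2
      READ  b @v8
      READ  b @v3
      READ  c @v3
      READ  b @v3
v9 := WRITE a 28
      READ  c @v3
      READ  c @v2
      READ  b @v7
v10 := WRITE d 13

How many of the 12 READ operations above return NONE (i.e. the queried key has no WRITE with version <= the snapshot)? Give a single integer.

v1: WRITE b=70  (b history now [(1, 70)])
READ c @v1: history=[] -> no version <= 1 -> NONE
READ b @v1: history=[(1, 70)] -> pick v1 -> 70
v2: WRITE a=77  (a history now [(2, 77)])
READ d @v1: history=[] -> no version <= 1 -> NONE
v3: WRITE b=2  (b history now [(1, 70), (3, 2)])
v4: WRITE c=53  (c history now [(4, 53)])
v5: WRITE b=26  (b history now [(1, 70), (3, 2), (5, 26)])
v6: WRITE a=21  (a history now [(2, 77), (6, 21)])
READ a @v4: history=[(2, 77), (6, 21)] -> pick v2 -> 77
v7: WRITE a=12  (a history now [(2, 77), (6, 21), (7, 12)])
v8: WRITE d=32  (d history now [(8, 32)])
READ c @v2: history=[(4, 53)] -> no version <= 2 -> NONE
READ b @v8: history=[(1, 70), (3, 2), (5, 26)] -> pick v5 -> 26
READ b @v3: history=[(1, 70), (3, 2), (5, 26)] -> pick v3 -> 2
READ c @v3: history=[(4, 53)] -> no version <= 3 -> NONE
READ b @v3: history=[(1, 70), (3, 2), (5, 26)] -> pick v3 -> 2
v9: WRITE a=28  (a history now [(2, 77), (6, 21), (7, 12), (9, 28)])
READ c @v3: history=[(4, 53)] -> no version <= 3 -> NONE
READ c @v2: history=[(4, 53)] -> no version <= 2 -> NONE
READ b @v7: history=[(1, 70), (3, 2), (5, 26)] -> pick v5 -> 26
v10: WRITE d=13  (d history now [(8, 32), (10, 13)])
Read results in order: ['NONE', '70', 'NONE', '77', 'NONE', '26', '2', 'NONE', '2', 'NONE', 'NONE', '26']
NONE count = 6

Answer: 6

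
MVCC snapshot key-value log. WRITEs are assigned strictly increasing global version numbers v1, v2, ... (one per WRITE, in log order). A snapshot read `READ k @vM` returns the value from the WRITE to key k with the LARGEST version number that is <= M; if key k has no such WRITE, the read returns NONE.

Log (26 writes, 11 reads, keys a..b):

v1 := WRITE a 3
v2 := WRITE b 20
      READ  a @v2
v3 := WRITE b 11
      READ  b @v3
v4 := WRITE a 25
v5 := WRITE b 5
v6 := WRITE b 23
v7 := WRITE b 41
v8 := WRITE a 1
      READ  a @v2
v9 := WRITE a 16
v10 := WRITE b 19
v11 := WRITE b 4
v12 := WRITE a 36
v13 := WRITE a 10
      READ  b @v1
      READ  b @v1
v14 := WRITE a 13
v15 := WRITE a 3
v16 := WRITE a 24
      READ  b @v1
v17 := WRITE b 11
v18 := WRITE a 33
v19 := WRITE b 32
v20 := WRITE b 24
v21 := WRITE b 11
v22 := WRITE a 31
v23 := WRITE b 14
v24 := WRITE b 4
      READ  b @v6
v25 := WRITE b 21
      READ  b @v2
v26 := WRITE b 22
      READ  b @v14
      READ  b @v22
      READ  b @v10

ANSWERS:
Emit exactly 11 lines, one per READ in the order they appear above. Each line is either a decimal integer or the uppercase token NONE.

Answer: 3
11
3
NONE
NONE
NONE
23
20
4
11
19

Derivation:
v1: WRITE a=3  (a history now [(1, 3)])
v2: WRITE b=20  (b history now [(2, 20)])
READ a @v2: history=[(1, 3)] -> pick v1 -> 3
v3: WRITE b=11  (b history now [(2, 20), (3, 11)])
READ b @v3: history=[(2, 20), (3, 11)] -> pick v3 -> 11
v4: WRITE a=25  (a history now [(1, 3), (4, 25)])
v5: WRITE b=5  (b history now [(2, 20), (3, 11), (5, 5)])
v6: WRITE b=23  (b history now [(2, 20), (3, 11), (5, 5), (6, 23)])
v7: WRITE b=41  (b history now [(2, 20), (3, 11), (5, 5), (6, 23), (7, 41)])
v8: WRITE a=1  (a history now [(1, 3), (4, 25), (8, 1)])
READ a @v2: history=[(1, 3), (4, 25), (8, 1)] -> pick v1 -> 3
v9: WRITE a=16  (a history now [(1, 3), (4, 25), (8, 1), (9, 16)])
v10: WRITE b=19  (b history now [(2, 20), (3, 11), (5, 5), (6, 23), (7, 41), (10, 19)])
v11: WRITE b=4  (b history now [(2, 20), (3, 11), (5, 5), (6, 23), (7, 41), (10, 19), (11, 4)])
v12: WRITE a=36  (a history now [(1, 3), (4, 25), (8, 1), (9, 16), (12, 36)])
v13: WRITE a=10  (a history now [(1, 3), (4, 25), (8, 1), (9, 16), (12, 36), (13, 10)])
READ b @v1: history=[(2, 20), (3, 11), (5, 5), (6, 23), (7, 41), (10, 19), (11, 4)] -> no version <= 1 -> NONE
READ b @v1: history=[(2, 20), (3, 11), (5, 5), (6, 23), (7, 41), (10, 19), (11, 4)] -> no version <= 1 -> NONE
v14: WRITE a=13  (a history now [(1, 3), (4, 25), (8, 1), (9, 16), (12, 36), (13, 10), (14, 13)])
v15: WRITE a=3  (a history now [(1, 3), (4, 25), (8, 1), (9, 16), (12, 36), (13, 10), (14, 13), (15, 3)])
v16: WRITE a=24  (a history now [(1, 3), (4, 25), (8, 1), (9, 16), (12, 36), (13, 10), (14, 13), (15, 3), (16, 24)])
READ b @v1: history=[(2, 20), (3, 11), (5, 5), (6, 23), (7, 41), (10, 19), (11, 4)] -> no version <= 1 -> NONE
v17: WRITE b=11  (b history now [(2, 20), (3, 11), (5, 5), (6, 23), (7, 41), (10, 19), (11, 4), (17, 11)])
v18: WRITE a=33  (a history now [(1, 3), (4, 25), (8, 1), (9, 16), (12, 36), (13, 10), (14, 13), (15, 3), (16, 24), (18, 33)])
v19: WRITE b=32  (b history now [(2, 20), (3, 11), (5, 5), (6, 23), (7, 41), (10, 19), (11, 4), (17, 11), (19, 32)])
v20: WRITE b=24  (b history now [(2, 20), (3, 11), (5, 5), (6, 23), (7, 41), (10, 19), (11, 4), (17, 11), (19, 32), (20, 24)])
v21: WRITE b=11  (b history now [(2, 20), (3, 11), (5, 5), (6, 23), (7, 41), (10, 19), (11, 4), (17, 11), (19, 32), (20, 24), (21, 11)])
v22: WRITE a=31  (a history now [(1, 3), (4, 25), (8, 1), (9, 16), (12, 36), (13, 10), (14, 13), (15, 3), (16, 24), (18, 33), (22, 31)])
v23: WRITE b=14  (b history now [(2, 20), (3, 11), (5, 5), (6, 23), (7, 41), (10, 19), (11, 4), (17, 11), (19, 32), (20, 24), (21, 11), (23, 14)])
v24: WRITE b=4  (b history now [(2, 20), (3, 11), (5, 5), (6, 23), (7, 41), (10, 19), (11, 4), (17, 11), (19, 32), (20, 24), (21, 11), (23, 14), (24, 4)])
READ b @v6: history=[(2, 20), (3, 11), (5, 5), (6, 23), (7, 41), (10, 19), (11, 4), (17, 11), (19, 32), (20, 24), (21, 11), (23, 14), (24, 4)] -> pick v6 -> 23
v25: WRITE b=21  (b history now [(2, 20), (3, 11), (5, 5), (6, 23), (7, 41), (10, 19), (11, 4), (17, 11), (19, 32), (20, 24), (21, 11), (23, 14), (24, 4), (25, 21)])
READ b @v2: history=[(2, 20), (3, 11), (5, 5), (6, 23), (7, 41), (10, 19), (11, 4), (17, 11), (19, 32), (20, 24), (21, 11), (23, 14), (24, 4), (25, 21)] -> pick v2 -> 20
v26: WRITE b=22  (b history now [(2, 20), (3, 11), (5, 5), (6, 23), (7, 41), (10, 19), (11, 4), (17, 11), (19, 32), (20, 24), (21, 11), (23, 14), (24, 4), (25, 21), (26, 22)])
READ b @v14: history=[(2, 20), (3, 11), (5, 5), (6, 23), (7, 41), (10, 19), (11, 4), (17, 11), (19, 32), (20, 24), (21, 11), (23, 14), (24, 4), (25, 21), (26, 22)] -> pick v11 -> 4
READ b @v22: history=[(2, 20), (3, 11), (5, 5), (6, 23), (7, 41), (10, 19), (11, 4), (17, 11), (19, 32), (20, 24), (21, 11), (23, 14), (24, 4), (25, 21), (26, 22)] -> pick v21 -> 11
READ b @v10: history=[(2, 20), (3, 11), (5, 5), (6, 23), (7, 41), (10, 19), (11, 4), (17, 11), (19, 32), (20, 24), (21, 11), (23, 14), (24, 4), (25, 21), (26, 22)] -> pick v10 -> 19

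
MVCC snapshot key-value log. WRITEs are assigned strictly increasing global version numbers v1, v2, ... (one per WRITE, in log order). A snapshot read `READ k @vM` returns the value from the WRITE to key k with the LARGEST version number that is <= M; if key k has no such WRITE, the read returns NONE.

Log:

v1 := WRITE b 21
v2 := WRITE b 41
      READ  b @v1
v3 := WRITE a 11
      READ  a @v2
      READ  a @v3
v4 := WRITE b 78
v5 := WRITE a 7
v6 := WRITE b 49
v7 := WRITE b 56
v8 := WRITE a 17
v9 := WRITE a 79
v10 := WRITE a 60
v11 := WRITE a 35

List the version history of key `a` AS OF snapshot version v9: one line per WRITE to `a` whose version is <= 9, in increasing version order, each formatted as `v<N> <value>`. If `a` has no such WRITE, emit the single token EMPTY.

Scan writes for key=a with version <= 9:
  v1 WRITE b 21 -> skip
  v2 WRITE b 41 -> skip
  v3 WRITE a 11 -> keep
  v4 WRITE b 78 -> skip
  v5 WRITE a 7 -> keep
  v6 WRITE b 49 -> skip
  v7 WRITE b 56 -> skip
  v8 WRITE a 17 -> keep
  v9 WRITE a 79 -> keep
  v10 WRITE a 60 -> drop (> snap)
  v11 WRITE a 35 -> drop (> snap)
Collected: [(3, 11), (5, 7), (8, 17), (9, 79)]

Answer: v3 11
v5 7
v8 17
v9 79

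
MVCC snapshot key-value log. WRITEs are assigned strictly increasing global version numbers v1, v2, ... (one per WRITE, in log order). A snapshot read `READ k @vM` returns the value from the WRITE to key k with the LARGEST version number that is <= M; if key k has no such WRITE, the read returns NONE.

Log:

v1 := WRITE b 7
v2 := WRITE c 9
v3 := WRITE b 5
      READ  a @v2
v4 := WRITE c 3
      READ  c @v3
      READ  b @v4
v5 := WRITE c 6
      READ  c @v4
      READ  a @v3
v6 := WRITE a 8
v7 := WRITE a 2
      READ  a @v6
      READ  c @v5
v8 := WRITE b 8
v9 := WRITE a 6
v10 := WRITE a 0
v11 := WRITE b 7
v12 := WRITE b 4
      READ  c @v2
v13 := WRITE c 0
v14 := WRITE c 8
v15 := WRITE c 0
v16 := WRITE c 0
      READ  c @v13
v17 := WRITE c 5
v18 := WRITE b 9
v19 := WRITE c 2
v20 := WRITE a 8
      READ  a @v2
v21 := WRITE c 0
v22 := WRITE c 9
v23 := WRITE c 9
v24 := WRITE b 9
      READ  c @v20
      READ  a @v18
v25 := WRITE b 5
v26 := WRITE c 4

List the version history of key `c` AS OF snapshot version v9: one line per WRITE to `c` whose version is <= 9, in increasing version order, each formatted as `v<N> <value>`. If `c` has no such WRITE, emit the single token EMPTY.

Answer: v2 9
v4 3
v5 6

Derivation:
Scan writes for key=c with version <= 9:
  v1 WRITE b 7 -> skip
  v2 WRITE c 9 -> keep
  v3 WRITE b 5 -> skip
  v4 WRITE c 3 -> keep
  v5 WRITE c 6 -> keep
  v6 WRITE a 8 -> skip
  v7 WRITE a 2 -> skip
  v8 WRITE b 8 -> skip
  v9 WRITE a 6 -> skip
  v10 WRITE a 0 -> skip
  v11 WRITE b 7 -> skip
  v12 WRITE b 4 -> skip
  v13 WRITE c 0 -> drop (> snap)
  v14 WRITE c 8 -> drop (> snap)
  v15 WRITE c 0 -> drop (> snap)
  v16 WRITE c 0 -> drop (> snap)
  v17 WRITE c 5 -> drop (> snap)
  v18 WRITE b 9 -> skip
  v19 WRITE c 2 -> drop (> snap)
  v20 WRITE a 8 -> skip
  v21 WRITE c 0 -> drop (> snap)
  v22 WRITE c 9 -> drop (> snap)
  v23 WRITE c 9 -> drop (> snap)
  v24 WRITE b 9 -> skip
  v25 WRITE b 5 -> skip
  v26 WRITE c 4 -> drop (> snap)
Collected: [(2, 9), (4, 3), (5, 6)]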